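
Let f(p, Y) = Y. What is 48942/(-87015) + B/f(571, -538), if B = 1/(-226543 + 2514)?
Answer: -1966287270023/3495903096010 ≈ -0.56245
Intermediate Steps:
B = -1/224029 (B = 1/(-224029) = -1/224029 ≈ -4.4637e-6)
48942/(-87015) + B/f(571, -538) = 48942/(-87015) - 1/224029/(-538) = 48942*(-1/87015) - 1/224029*(-1/538) = -16314/29005 + 1/120527602 = -1966287270023/3495903096010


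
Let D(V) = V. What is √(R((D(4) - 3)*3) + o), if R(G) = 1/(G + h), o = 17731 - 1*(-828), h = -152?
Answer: √412028210/149 ≈ 136.23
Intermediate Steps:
o = 18559 (o = 17731 + 828 = 18559)
R(G) = 1/(-152 + G) (R(G) = 1/(G - 152) = 1/(-152 + G))
√(R((D(4) - 3)*3) + o) = √(1/(-152 + (4 - 3)*3) + 18559) = √(1/(-152 + 1*3) + 18559) = √(1/(-152 + 3) + 18559) = √(1/(-149) + 18559) = √(-1/149 + 18559) = √(2765290/149) = √412028210/149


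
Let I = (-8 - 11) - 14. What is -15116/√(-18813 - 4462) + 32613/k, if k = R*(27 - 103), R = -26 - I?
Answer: -4659/76 + 15116*I*√19/665 ≈ -61.303 + 99.081*I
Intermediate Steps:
I = -33 (I = -19 - 14 = -33)
R = 7 (R = -26 - 1*(-33) = -26 + 33 = 7)
k = -532 (k = 7*(27 - 103) = 7*(-76) = -532)
-15116/√(-18813 - 4462) + 32613/k = -15116/√(-18813 - 4462) + 32613/(-532) = -15116*(-I*√19/665) + 32613*(-1/532) = -15116*(-I*√19/665) - 4659/76 = -(-15116)*I*√19/665 - 4659/76 = 15116*I*√19/665 - 4659/76 = -4659/76 + 15116*I*√19/665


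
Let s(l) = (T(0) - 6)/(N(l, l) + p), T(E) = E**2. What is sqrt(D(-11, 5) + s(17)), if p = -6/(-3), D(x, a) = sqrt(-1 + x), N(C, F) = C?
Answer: sqrt(-114 + 722*I*sqrt(3))/19 ≈ 1.2575 + 1.3774*I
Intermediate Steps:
p = 2 (p = -6*(-1/3) = 2)
s(l) = -6/(2 + l) (s(l) = (0**2 - 6)/(l + 2) = (0 - 6)/(2 + l) = -6/(2 + l))
sqrt(D(-11, 5) + s(17)) = sqrt(sqrt(-1 - 11) - 6/(2 + 17)) = sqrt(sqrt(-12) - 6/19) = sqrt(2*I*sqrt(3) - 6*1/19) = sqrt(2*I*sqrt(3) - 6/19) = sqrt(-6/19 + 2*I*sqrt(3))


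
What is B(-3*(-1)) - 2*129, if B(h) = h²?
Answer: -249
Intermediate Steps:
B(-3*(-1)) - 2*129 = (-3*(-1))² - 2*129 = 3² - 258 = 9 - 258 = -249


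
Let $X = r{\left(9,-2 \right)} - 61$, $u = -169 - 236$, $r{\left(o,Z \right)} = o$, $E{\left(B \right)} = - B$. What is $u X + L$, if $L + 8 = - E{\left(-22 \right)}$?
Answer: $21030$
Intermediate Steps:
$u = -405$ ($u = -169 - 236 = -405$)
$L = -30$ ($L = -8 - \left(-1\right) \left(-22\right) = -8 - 22 = -30$)
$X = -52$ ($X = 9 - 61 = -52$)
$u X + L = \left(-405\right) \left(-52\right) - 30 = 21060 - 30 = 21030$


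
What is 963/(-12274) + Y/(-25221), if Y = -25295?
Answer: 286183007/309562554 ≈ 0.92448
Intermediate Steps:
963/(-12274) + Y/(-25221) = 963/(-12274) - 25295/(-25221) = 963*(-1/12274) - 25295*(-1/25221) = -963/12274 + 25295/25221 = 286183007/309562554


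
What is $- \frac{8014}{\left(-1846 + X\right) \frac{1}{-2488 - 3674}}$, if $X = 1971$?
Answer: $\frac{49382268}{125} \approx 3.9506 \cdot 10^{5}$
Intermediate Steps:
$- \frac{8014}{\left(-1846 + X\right) \frac{1}{-2488 - 3674}} = - \frac{8014}{\left(-1846 + 1971\right) \frac{1}{-2488 - 3674}} = - \frac{8014}{125 \frac{1}{-6162}} = - \frac{8014}{125 \left(- \frac{1}{6162}\right)} = - \frac{8014}{- \frac{125}{6162}} = \left(-8014\right) \left(- \frac{6162}{125}\right) = \frac{49382268}{125}$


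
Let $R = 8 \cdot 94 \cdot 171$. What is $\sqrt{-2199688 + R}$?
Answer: $2 i \sqrt{517774} \approx 1439.1 i$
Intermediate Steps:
$R = 128592$ ($R = 752 \cdot 171 = 128592$)
$\sqrt{-2199688 + R} = \sqrt{-2199688 + 128592} = \sqrt{-2071096} = 2 i \sqrt{517774}$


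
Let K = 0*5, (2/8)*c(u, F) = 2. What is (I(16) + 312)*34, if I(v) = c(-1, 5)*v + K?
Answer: 14960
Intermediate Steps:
c(u, F) = 8 (c(u, F) = 4*2 = 8)
K = 0
I(v) = 8*v (I(v) = 8*v + 0 = 8*v)
(I(16) + 312)*34 = (8*16 + 312)*34 = (128 + 312)*34 = 440*34 = 14960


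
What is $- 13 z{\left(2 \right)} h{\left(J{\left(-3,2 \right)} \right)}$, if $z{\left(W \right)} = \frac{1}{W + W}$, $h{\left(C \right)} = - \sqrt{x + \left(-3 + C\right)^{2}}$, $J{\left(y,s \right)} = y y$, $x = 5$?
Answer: $\frac{13 \sqrt{41}}{4} \approx 20.81$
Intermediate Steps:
$J{\left(y,s \right)} = y^{2}$
$h{\left(C \right)} = - \sqrt{5 + \left(-3 + C\right)^{2}}$
$z{\left(W \right)} = \frac{1}{2 W}$
$- 13 z{\left(2 \right)} h{\left(J{\left(-3,2 \right)} \right)} = - 13 \frac{1}{2 \cdot 2} \left(- \sqrt{5 + \left(-3 + \left(-3\right)^{2}\right)^{2}}\right) = - 13 \cdot \frac{1}{2} \cdot \frac{1}{2} \left(- \sqrt{5 + \left(-3 + 9\right)^{2}}\right) = \left(-13\right) \frac{1}{4} \left(- \sqrt{5 + 6^{2}}\right) = - \frac{13 \left(- \sqrt{5 + 36}\right)}{4} = - \frac{13 \left(- \sqrt{41}\right)}{4} = \frac{13 \sqrt{41}}{4}$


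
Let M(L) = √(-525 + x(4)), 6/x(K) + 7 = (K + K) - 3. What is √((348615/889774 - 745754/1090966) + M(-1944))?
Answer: √(-68732659113474178830026 + 942284081095074393075856*I*√33)/485356590842 ≈ 3.3681 + 3.4111*I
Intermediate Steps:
x(K) = 6/(-10 + 2*K) (x(K) = 6/(-7 + ((K + K) - 3)) = 6/(-7 + (2*K - 3)) = 6/(-7 + (-3 + 2*K)) = 6/(-10 + 2*K))
M(L) = 4*I*√33 (M(L) = √(-525 + 3/(-5 + 4)) = √(-525 + 3/(-1)) = √(-525 + 3*(-1)) = √(-525 - 3) = √(-528) = 4*I*√33)
√((348615/889774 - 745754/1090966) + M(-1944)) = √((348615/889774 - 745754/1090966) + 4*I*√33) = √((348615*(1/889774) - 745754*1/1090966) + 4*I*√33) = √((348615/889774 - 372877/545483) + 4*I*√33) = √(-141612703753/485356590842 + 4*I*√33)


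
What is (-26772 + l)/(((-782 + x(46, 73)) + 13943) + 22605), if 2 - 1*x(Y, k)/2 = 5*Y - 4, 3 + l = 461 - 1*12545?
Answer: -38859/35318 ≈ -1.1003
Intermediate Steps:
l = -12087 (l = -3 + (461 - 1*12545) = -3 + (461 - 12545) = -3 - 12084 = -12087)
x(Y, k) = 12 - 10*Y (x(Y, k) = 4 - 2*(5*Y - 4) = 4 - 2*(-4 + 5*Y) = 4 + (8 - 10*Y) = 12 - 10*Y)
(-26772 + l)/(((-782 + x(46, 73)) + 13943) + 22605) = (-26772 - 12087)/(((-782 + (12 - 10*46)) + 13943) + 22605) = -38859/(((-782 + (12 - 460)) + 13943) + 22605) = -38859/(((-782 - 448) + 13943) + 22605) = -38859/((-1230 + 13943) + 22605) = -38859/(12713 + 22605) = -38859/35318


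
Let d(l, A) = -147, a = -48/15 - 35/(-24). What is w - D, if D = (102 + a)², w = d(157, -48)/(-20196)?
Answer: -9022429369/897600 ≈ -10052.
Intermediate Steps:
a = -209/120 (a = -48*1/15 - 35*(-1/24) = -16/5 + 35/24 = -209/120 ≈ -1.7417)
w = 49/6732 (w = -147/(-20196) = -147*(-1/20196) = 49/6732 ≈ 0.0072787)
D = 144744961/14400 (D = (102 - 209/120)² = (12031/120)² = 144744961/14400 ≈ 10052.)
w - D = 49/6732 - 1*144744961/14400 = 49/6732 - 144744961/14400 = -9022429369/897600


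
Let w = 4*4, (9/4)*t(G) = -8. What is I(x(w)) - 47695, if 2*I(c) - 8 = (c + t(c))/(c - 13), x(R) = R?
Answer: -1287601/27 ≈ -47689.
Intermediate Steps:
t(G) = -32/9 (t(G) = (4/9)*(-8) = -32/9)
w = 16
I(c) = 4 + (-32/9 + c)/(2*(-13 + c)) (I(c) = 4 + ((c - 32/9)/(c - 13))/2 = 4 + ((-32/9 + c)/(-13 + c))/2 = 4 + (-32/9 + c)/(2*(-13 + c)))
I(x(w)) - 47695 = (-968 + 81*16)/(18*(-13 + 16)) - 47695 = (1/18)*(-968 + 1296)/3 - 47695 = (1/18)*(1/3)*328 - 47695 = 164/27 - 47695 = -1287601/27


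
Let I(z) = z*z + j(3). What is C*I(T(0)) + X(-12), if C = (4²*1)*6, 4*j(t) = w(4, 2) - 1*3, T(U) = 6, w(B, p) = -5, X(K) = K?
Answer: 3252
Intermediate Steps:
j(t) = -2 (j(t) = (-5 - 1*3)/4 = (-5 - 3)/4 = (¼)*(-8) = -2)
C = 96 (C = (16*1)*6 = 16*6 = 96)
I(z) = -2 + z² (I(z) = z*z - 2 = z² - 2 = -2 + z²)
C*I(T(0)) + X(-12) = 96*(-2 + 6²) - 12 = 96*(-2 + 36) - 12 = 96*34 - 12 = 3264 - 12 = 3252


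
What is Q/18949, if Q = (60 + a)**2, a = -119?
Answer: 3481/18949 ≈ 0.18370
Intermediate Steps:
Q = 3481 (Q = (60 - 119)**2 = (-59)**2 = 3481)
Q/18949 = 3481/18949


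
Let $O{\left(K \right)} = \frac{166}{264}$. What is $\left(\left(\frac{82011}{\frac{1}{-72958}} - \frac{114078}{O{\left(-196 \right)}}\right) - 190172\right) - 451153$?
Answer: $- \frac{496687046925}{83} \approx -5.9842 \cdot 10^{9}$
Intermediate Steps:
$O{\left(K \right)} = \frac{83}{132}$ ($O{\left(K \right)} = 166 \cdot \frac{1}{264} = \frac{83}{132}$)
$\left(\left(\frac{82011}{\frac{1}{-72958}} - \frac{114078}{O{\left(-196 \right)}}\right) - 190172\right) - 451153 = \left(\left(\frac{82011}{\frac{1}{-72958}} - \frac{114078}{\frac{83}{132}}\right) - 190172\right) - 451153 = \left(\left(\frac{82011}{- \frac{1}{72958}} - \frac{15058296}{83}\right) - 190172\right) - 451153 = \left(\left(82011 \left(-72958\right) - \frac{15058296}{83}\right) - 190172\right) - 451153 = \left(\left(-5983358538 - \frac{15058296}{83}\right) - 190172\right) - 451153 = \left(- \frac{496633816950}{83} - 190172\right) - 451153 = - \frac{496649601226}{83} - 451153 = - \frac{496687046925}{83}$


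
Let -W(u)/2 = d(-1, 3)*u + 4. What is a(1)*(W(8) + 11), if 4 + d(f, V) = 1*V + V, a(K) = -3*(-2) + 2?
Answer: -232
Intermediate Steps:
a(K) = 8 (a(K) = 6 + 2 = 8)
d(f, V) = -4 + 2*V (d(f, V) = -4 + (1*V + V) = -4 + (V + V) = -4 + 2*V)
W(u) = -8 - 4*u (W(u) = -2*((-4 + 2*3)*u + 4) = -2*((-4 + 6)*u + 4) = -2*(2*u + 4) = -2*(4 + 2*u) = -8 - 4*u)
a(1)*(W(8) + 11) = 8*((-8 - 4*8) + 11) = 8*((-8 - 32) + 11) = 8*(-40 + 11) = 8*(-29) = -232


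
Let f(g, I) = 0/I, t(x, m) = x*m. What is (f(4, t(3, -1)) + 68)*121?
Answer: 8228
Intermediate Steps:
t(x, m) = m*x
f(g, I) = 0
(f(4, t(3, -1)) + 68)*121 = (0 + 68)*121 = 68*121 = 8228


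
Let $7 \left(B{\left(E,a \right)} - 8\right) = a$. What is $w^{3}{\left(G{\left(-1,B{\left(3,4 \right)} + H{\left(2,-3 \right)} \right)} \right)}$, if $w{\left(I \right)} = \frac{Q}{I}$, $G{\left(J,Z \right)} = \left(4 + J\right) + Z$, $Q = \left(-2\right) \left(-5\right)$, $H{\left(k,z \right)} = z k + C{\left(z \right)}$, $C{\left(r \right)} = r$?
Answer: $\frac{42875}{729} \approx 58.813$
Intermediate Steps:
$B{\left(E,a \right)} = 8 + \frac{a}{7}$
$H{\left(k,z \right)} = z + k z$ ($H{\left(k,z \right)} = z k + z = k z + z = z + k z$)
$Q = 10$
$G{\left(J,Z \right)} = 4 + J + Z$
$w{\left(I \right)} = \frac{10}{I}$
$w^{3}{\left(G{\left(-1,B{\left(3,4 \right)} + H{\left(2,-3 \right)} \right)} \right)} = \left(\frac{10}{4 - 1 + \left(\left(8 + \frac{1}{7} \cdot 4\right) - 3 \left(1 + 2\right)\right)}\right)^{3} = \left(\frac{10}{4 - 1 + \left(\left(8 + \frac{4}{7}\right) - 9\right)}\right)^{3} = \left(\frac{10}{4 - 1 + \left(\frac{60}{7} - 9\right)}\right)^{3} = \left(\frac{10}{4 - 1 - \frac{3}{7}}\right)^{3} = \left(\frac{10}{\frac{18}{7}}\right)^{3} = \left(10 \cdot \frac{7}{18}\right)^{3} = \left(\frac{35}{9}\right)^{3} = \frac{42875}{729}$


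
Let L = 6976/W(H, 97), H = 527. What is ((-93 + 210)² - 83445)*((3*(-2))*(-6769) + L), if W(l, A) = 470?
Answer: -666014802168/235 ≈ -2.8341e+9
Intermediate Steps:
L = 3488/235 (L = 6976/470 = 6976*(1/470) = 3488/235 ≈ 14.843)
((-93 + 210)² - 83445)*((3*(-2))*(-6769) + L) = ((-93 + 210)² - 83445)*((3*(-2))*(-6769) + 3488/235) = (117² - 83445)*(-6*(-6769) + 3488/235) = (13689 - 83445)*(40614 + 3488/235) = -69756*9547778/235 = -666014802168/235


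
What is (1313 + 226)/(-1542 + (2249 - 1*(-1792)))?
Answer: 513/833 ≈ 0.61585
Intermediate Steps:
(1313 + 226)/(-1542 + (2249 - 1*(-1792))) = 1539/(-1542 + (2249 + 1792)) = 1539/(-1542 + 4041) = 1539/2499 = 1539*(1/2499) = 513/833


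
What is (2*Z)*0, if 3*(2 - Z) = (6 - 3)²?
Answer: 0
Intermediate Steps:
Z = -1 (Z = 2 - (6 - 3)²/3 = 2 - ⅓*3² = 2 - ⅓*9 = 2 - 3 = -1)
(2*Z)*0 = (2*(-1))*0 = -2*0 = 0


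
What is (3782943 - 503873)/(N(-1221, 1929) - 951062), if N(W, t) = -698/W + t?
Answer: -4148958/1200923 ≈ -3.4548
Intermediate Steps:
N(W, t) = t - 698/W
(3782943 - 503873)/(N(-1221, 1929) - 951062) = (3782943 - 503873)/((1929 - 698/(-1221)) - 951062) = 3279070/((1929 - 698*(-1/1221)) - 951062) = 3279070/((1929 + 698/1221) - 951062) = 3279070/(2356007/1221 - 951062) = 3279070/(-1158890695/1221) = 3279070*(-1221/1158890695) = -4148958/1200923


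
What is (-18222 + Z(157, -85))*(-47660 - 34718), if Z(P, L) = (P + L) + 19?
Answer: 1493595518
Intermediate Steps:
Z(P, L) = 19 + L + P (Z(P, L) = (L + P) + 19 = 19 + L + P)
(-18222 + Z(157, -85))*(-47660 - 34718) = (-18222 + (19 - 85 + 157))*(-47660 - 34718) = (-18222 + 91)*(-82378) = -18131*(-82378) = 1493595518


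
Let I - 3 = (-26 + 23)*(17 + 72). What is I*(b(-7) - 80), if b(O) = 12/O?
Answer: 151008/7 ≈ 21573.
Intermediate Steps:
I = -264 (I = 3 + (-26 + 23)*(17 + 72) = 3 - 3*89 = 3 - 267 = -264)
I*(b(-7) - 80) = -264*(12/(-7) - 80) = -264*(12*(-⅐) - 80) = -264*(-12/7 - 80) = -264*(-572/7) = 151008/7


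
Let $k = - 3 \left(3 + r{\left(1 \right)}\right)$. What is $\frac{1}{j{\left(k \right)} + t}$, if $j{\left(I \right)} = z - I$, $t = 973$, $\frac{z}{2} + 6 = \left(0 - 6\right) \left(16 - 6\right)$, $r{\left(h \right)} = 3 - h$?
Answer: $\frac{1}{856} \approx 0.0011682$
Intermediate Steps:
$k = -15$ ($k = - 3 \left(3 + \left(3 - 1\right)\right) = - 3 \left(3 + 2\right) = \left(-3\right) 5 = -15$)
$z = -132$ ($z = -12 + 2 \left(0 - 6\right) \left(16 - 6\right) = -12 + 2 \left(\left(-6\right) 10\right) = -12 + 2 \left(-60\right) = -12 - 120 = -132$)
$j{\left(I \right)} = -132 - I$
$\frac{1}{j{\left(k \right)} + t} = \frac{1}{\left(-132 - -15\right) + 973} = \frac{1}{\left(-132 + 15\right) + 973} = \frac{1}{-117 + 973} = \frac{1}{856}$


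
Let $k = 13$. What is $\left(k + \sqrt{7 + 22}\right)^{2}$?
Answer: $\left(13 + \sqrt{29}\right)^{2} \approx 338.01$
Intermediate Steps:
$\left(k + \sqrt{7 + 22}\right)^{2} = \left(13 + \sqrt{7 + 22}\right)^{2} = \left(13 + \sqrt{29}\right)^{2}$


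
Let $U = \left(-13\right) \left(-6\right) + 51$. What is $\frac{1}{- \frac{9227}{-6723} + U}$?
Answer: $\frac{6723}{876494} \approx 0.0076703$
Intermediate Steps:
$U = 129$ ($U = 78 + 51 = 129$)
$\frac{1}{- \frac{9227}{-6723} + U} = \frac{1}{- \frac{9227}{-6723} + 129} = \frac{1}{\left(-9227\right) \left(- \frac{1}{6723}\right) + 129} = \frac{1}{\frac{9227}{6723} + 129} = \frac{1}{\frac{876494}{6723}} = \frac{6723}{876494}$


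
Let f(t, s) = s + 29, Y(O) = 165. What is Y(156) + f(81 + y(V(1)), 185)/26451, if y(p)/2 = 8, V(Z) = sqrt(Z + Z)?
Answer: 4364629/26451 ≈ 165.01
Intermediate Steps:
V(Z) = sqrt(2)*sqrt(Z) (V(Z) = sqrt(2*Z) = sqrt(2)*sqrt(Z))
y(p) = 16 (y(p) = 2*8 = 16)
f(t, s) = 29 + s
Y(156) + f(81 + y(V(1)), 185)/26451 = 165 + (29 + 185)/26451 = 165 + 214*(1/26451) = 165 + 214/26451 = 4364629/26451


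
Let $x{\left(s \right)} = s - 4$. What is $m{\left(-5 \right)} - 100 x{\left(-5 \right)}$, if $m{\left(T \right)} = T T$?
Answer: $925$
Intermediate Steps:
$m{\left(T \right)} = T^{2}$
$x{\left(s \right)} = -4 + s$
$m{\left(-5 \right)} - 100 x{\left(-5 \right)} = \left(-5\right)^{2} - 100 \left(-4 - 5\right) = 25 - -900 = 25 + 900 = 925$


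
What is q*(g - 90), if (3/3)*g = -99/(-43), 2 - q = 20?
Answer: 67878/43 ≈ 1578.6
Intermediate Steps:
q = -18 (q = 2 - 1*20 = 2 - 20 = -18)
g = 99/43 (g = -99/(-43) = -99*(-1/43) = 99/43 ≈ 2.3023)
q*(g - 90) = -18*(99/43 - 90) = -18*(-3771/43) = 67878/43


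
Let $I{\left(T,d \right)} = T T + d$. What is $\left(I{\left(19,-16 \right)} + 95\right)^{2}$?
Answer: $193600$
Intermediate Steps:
$I{\left(T,d \right)} = d + T^{2}$ ($I{\left(T,d \right)} = T^{2} + d = d + T^{2}$)
$\left(I{\left(19,-16 \right)} + 95\right)^{2} = \left(\left(-16 + 19^{2}\right) + 95\right)^{2} = \left(\left(-16 + 361\right) + 95\right)^{2} = \left(345 + 95\right)^{2} = 440^{2} = 193600$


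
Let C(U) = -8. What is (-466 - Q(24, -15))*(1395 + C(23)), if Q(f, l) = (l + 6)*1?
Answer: -633859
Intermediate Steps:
Q(f, l) = 6 + l (Q(f, l) = (6 + l)*1 = 6 + l)
(-466 - Q(24, -15))*(1395 + C(23)) = (-466 - (6 - 15))*(1395 - 8) = (-466 - 1*(-9))*1387 = (-466 + 9)*1387 = -457*1387 = -633859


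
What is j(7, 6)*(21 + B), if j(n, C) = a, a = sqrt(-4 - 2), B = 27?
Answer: 48*I*sqrt(6) ≈ 117.58*I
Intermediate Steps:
a = I*sqrt(6) (a = sqrt(-6) = I*sqrt(6) ≈ 2.4495*I)
j(n, C) = I*sqrt(6)
j(7, 6)*(21 + B) = (I*sqrt(6))*(21 + 27) = (I*sqrt(6))*48 = 48*I*sqrt(6)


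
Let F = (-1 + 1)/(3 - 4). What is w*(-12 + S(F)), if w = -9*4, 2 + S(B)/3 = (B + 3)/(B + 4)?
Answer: 567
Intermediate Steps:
F = 0 (F = 0/(-1) = 0*(-1) = 0)
S(B) = -6 + 3*(3 + B)/(4 + B) (S(B) = -6 + 3*((B + 3)/(B + 4)) = -6 + 3*((3 + B)/(4 + B)) = -6 + 3*(3 + B)/(4 + B))
w = -36
w*(-12 + S(F)) = -36*(-12 + 3*(-5 - 1*0)/(4 + 0)) = -36*(-12 + 3*(-5 + 0)/4) = -36*(-12 + 3*(1/4)*(-5)) = -36*(-12 - 15/4) = -36*(-63/4) = 567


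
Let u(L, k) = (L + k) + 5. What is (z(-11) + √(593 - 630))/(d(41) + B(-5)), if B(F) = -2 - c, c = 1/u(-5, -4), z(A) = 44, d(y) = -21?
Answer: -176/91 - 4*I*√37/91 ≈ -1.9341 - 0.26737*I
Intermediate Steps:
u(L, k) = 5 + L + k
c = -¼ (c = 1/(5 - 5 - 4) = 1/(-4) = -¼ ≈ -0.25000)
B(F) = -7/4 (B(F) = -2 - 1*(-¼) = -2 + ¼ = -7/4)
(z(-11) + √(593 - 630))/(d(41) + B(-5)) = (44 + √(593 - 630))/(-21 - 7/4) = (44 + √(-37))/(-91/4) = (44 + I*√37)*(-4/91) = -176/91 - 4*I*√37/91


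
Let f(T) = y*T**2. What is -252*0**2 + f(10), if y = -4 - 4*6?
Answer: -2800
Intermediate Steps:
y = -28 (y = -4 - 24 = -28)
f(T) = -28*T**2
-252*0**2 + f(10) = -252*0**2 - 28*10**2 = -252*0 - 28*100 = -21*0 - 2800 = 0 - 2800 = -2800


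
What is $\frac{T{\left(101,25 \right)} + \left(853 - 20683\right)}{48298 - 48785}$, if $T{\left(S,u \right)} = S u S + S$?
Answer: $- \frac{235296}{487} \approx -483.15$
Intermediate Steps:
$T{\left(S,u \right)} = S + u S^{2}$ ($T{\left(S,u \right)} = u S^{2} + S = S + u S^{2}$)
$\frac{T{\left(101,25 \right)} + \left(853 - 20683\right)}{48298 - 48785} = \frac{101 \left(1 + 101 \cdot 25\right) + \left(853 - 20683\right)}{48298 - 48785} = \frac{101 \left(1 + 2525\right) + \left(853 - 20683\right)}{-487} = \left(101 \cdot 2526 - 19830\right) \left(- \frac{1}{487}\right) = \left(255126 - 19830\right) \left(- \frac{1}{487}\right) = 235296 \left(- \frac{1}{487}\right) = - \frac{235296}{487}$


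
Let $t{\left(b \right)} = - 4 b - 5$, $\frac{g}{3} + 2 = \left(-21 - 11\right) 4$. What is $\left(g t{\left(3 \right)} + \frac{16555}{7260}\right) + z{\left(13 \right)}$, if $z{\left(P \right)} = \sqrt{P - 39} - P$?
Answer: $\frac{873745}{132} + i \sqrt{26} \approx 6619.3 + 5.099 i$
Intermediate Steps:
$g = -390$ ($g = -6 + 3 \left(-21 - 11\right) 4 = -6 + 3 \left(\left(-32\right) 4\right) = -6 + 3 \left(-128\right) = -6 - 384 = -390$)
$t{\left(b \right)} = -5 - 4 b$
$z{\left(P \right)} = \sqrt{-39 + P} - P$
$\left(g t{\left(3 \right)} + \frac{16555}{7260}\right) + z{\left(13 \right)} = \left(- 390 \left(-5 - 12\right) + \frac{16555}{7260}\right) + \left(\sqrt{-39 + 13} - 13\right) = \left(- 390 \left(-5 - 12\right) + 16555 \cdot \frac{1}{7260}\right) - \left(13 - \sqrt{-26}\right) = \left(\left(-390\right) \left(-17\right) + \frac{301}{132}\right) - \left(13 - i \sqrt{26}\right) = \left(6630 + \frac{301}{132}\right) - \left(13 - i \sqrt{26}\right) = \frac{875461}{132} - \left(13 - i \sqrt{26}\right) = \frac{873745}{132} + i \sqrt{26}$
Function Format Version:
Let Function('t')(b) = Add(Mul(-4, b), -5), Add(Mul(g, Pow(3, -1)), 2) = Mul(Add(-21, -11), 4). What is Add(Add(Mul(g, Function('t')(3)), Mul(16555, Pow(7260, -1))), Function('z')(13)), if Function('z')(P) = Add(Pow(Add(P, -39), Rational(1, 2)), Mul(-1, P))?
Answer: Add(Rational(873745, 132), Mul(I, Pow(26, Rational(1, 2)))) ≈ Add(6619.3, Mul(5.0990, I))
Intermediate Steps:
g = -390 (g = Add(-6, Mul(3, Mul(Add(-21, -11), 4))) = Add(-6, Mul(3, Mul(-32, 4))) = Add(-6, Mul(3, -128)) = Add(-6, -384) = -390)
Function('t')(b) = Add(-5, Mul(-4, b))
Function('z')(P) = Add(Pow(Add(-39, P), Rational(1, 2)), Mul(-1, P))
Add(Add(Mul(g, Function('t')(3)), Mul(16555, Pow(7260, -1))), Function('z')(13)) = Add(Add(Mul(-390, Add(-5, Mul(-4, 3))), Mul(16555, Pow(7260, -1))), Add(Pow(Add(-39, 13), Rational(1, 2)), Mul(-1, 13))) = Add(Add(Mul(-390, Add(-5, -12)), Mul(16555, Rational(1, 7260))), Add(Pow(-26, Rational(1, 2)), -13)) = Add(Add(Mul(-390, -17), Rational(301, 132)), Add(Mul(I, Pow(26, Rational(1, 2))), -13)) = Add(Add(6630, Rational(301, 132)), Add(-13, Mul(I, Pow(26, Rational(1, 2))))) = Add(Rational(875461, 132), Add(-13, Mul(I, Pow(26, Rational(1, 2))))) = Add(Rational(873745, 132), Mul(I, Pow(26, Rational(1, 2))))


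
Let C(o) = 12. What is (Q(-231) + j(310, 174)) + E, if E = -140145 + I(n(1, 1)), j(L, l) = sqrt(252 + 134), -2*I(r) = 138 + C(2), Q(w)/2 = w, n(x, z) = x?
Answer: -140682 + sqrt(386) ≈ -1.4066e+5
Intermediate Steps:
Q(w) = 2*w
I(r) = -75 (I(r) = -(138 + 12)/2 = -1/2*150 = -75)
j(L, l) = sqrt(386)
E = -140220 (E = -140145 - 75 = -140220)
(Q(-231) + j(310, 174)) + E = (2*(-231) + sqrt(386)) - 140220 = (-462 + sqrt(386)) - 140220 = -140682 + sqrt(386)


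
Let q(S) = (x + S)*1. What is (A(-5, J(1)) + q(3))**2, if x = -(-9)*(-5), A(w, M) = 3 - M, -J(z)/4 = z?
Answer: 1225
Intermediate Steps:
J(z) = -4*z
x = -45 (x = -3*15 = -45)
q(S) = -45 + S (q(S) = (-45 + S)*1 = -45 + S)
(A(-5, J(1)) + q(3))**2 = ((3 - (-4)) + (-45 + 3))**2 = ((3 - 1*(-4)) - 42)**2 = ((3 + 4) - 42)**2 = (7 - 42)**2 = (-35)**2 = 1225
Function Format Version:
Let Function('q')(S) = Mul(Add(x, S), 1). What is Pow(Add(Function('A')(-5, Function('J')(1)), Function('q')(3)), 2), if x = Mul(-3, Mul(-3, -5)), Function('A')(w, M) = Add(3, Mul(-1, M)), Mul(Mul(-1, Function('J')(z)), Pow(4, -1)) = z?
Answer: 1225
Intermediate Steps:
Function('J')(z) = Mul(-4, z)
x = -45 (x = Mul(-3, 15) = -45)
Function('q')(S) = Add(-45, S) (Function('q')(S) = Mul(Add(-45, S), 1) = Add(-45, S))
Pow(Add(Function('A')(-5, Function('J')(1)), Function('q')(3)), 2) = Pow(Add(Add(3, Mul(-1, Mul(-4, 1))), Add(-45, 3)), 2) = Pow(Add(Add(3, Mul(-1, -4)), -42), 2) = Pow(Add(Add(3, 4), -42), 2) = Pow(Add(7, -42), 2) = Pow(-35, 2) = 1225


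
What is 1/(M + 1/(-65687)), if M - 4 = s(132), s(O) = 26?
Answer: 65687/1970609 ≈ 0.033333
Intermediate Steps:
M = 30 (M = 4 + 26 = 30)
1/(M + 1/(-65687)) = 1/(30 + 1/(-65687)) = 1/(30 - 1/65687) = 1/(1970609/65687) = 65687/1970609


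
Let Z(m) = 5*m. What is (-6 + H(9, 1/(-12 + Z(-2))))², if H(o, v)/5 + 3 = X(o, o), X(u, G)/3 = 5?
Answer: 2916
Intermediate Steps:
X(u, G) = 15 (X(u, G) = 3*5 = 15)
H(o, v) = 60 (H(o, v) = -15 + 5*15 = -15 + 75 = 60)
(-6 + H(9, 1/(-12 + Z(-2))))² = (-6 + 60)² = 54² = 2916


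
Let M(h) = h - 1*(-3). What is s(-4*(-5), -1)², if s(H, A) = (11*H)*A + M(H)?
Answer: 38809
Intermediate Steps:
M(h) = 3 + h (M(h) = h + 3 = 3 + h)
s(H, A) = 3 + H + 11*A*H (s(H, A) = (11*H)*A + (3 + H) = 11*A*H + (3 + H) = 3 + H + 11*A*H)
s(-4*(-5), -1)² = (3 - 4*(-5) + 11*(-1)*(-4*(-5)))² = (3 + 20 + 11*(-1)*20)² = (3 + 20 - 220)² = (-197)² = 38809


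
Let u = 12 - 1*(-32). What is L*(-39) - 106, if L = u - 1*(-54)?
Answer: -3928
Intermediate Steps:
u = 44 (u = 12 + 32 = 44)
L = 98 (L = 44 - 1*(-54) = 44 + 54 = 98)
L*(-39) - 106 = 98*(-39) - 106 = -3822 - 106 = -3928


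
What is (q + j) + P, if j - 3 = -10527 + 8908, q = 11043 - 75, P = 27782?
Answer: 37134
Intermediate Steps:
q = 10968
j = -1616 (j = 3 + (-10527 + 8908) = 3 - 1619 = -1616)
(q + j) + P = (10968 - 1616) + 27782 = 9352 + 27782 = 37134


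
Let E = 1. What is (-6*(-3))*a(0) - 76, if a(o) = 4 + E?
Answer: 14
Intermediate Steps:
a(o) = 5 (a(o) = 4 + 1 = 5)
(-6*(-3))*a(0) - 76 = -6*(-3)*5 - 76 = 18*5 - 76 = 90 - 76 = 14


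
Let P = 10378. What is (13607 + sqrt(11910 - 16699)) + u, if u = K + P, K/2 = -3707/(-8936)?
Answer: 107168687/4468 + I*sqrt(4789) ≈ 23986.0 + 69.203*I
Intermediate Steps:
K = 3707/4468 (K = 2*(-3707/(-8936)) = 2*(-3707*(-1/8936)) = 2*(3707/8936) = 3707/4468 ≈ 0.82968)
u = 46372611/4468 (u = 3707/4468 + 10378 = 46372611/4468 ≈ 10379.)
(13607 + sqrt(11910 - 16699)) + u = (13607 + sqrt(11910 - 16699)) + 46372611/4468 = (13607 + sqrt(-4789)) + 46372611/4468 = (13607 + I*sqrt(4789)) + 46372611/4468 = 107168687/4468 + I*sqrt(4789)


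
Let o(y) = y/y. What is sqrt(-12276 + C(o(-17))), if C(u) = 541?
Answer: I*sqrt(11735) ≈ 108.33*I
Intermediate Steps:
o(y) = 1
sqrt(-12276 + C(o(-17))) = sqrt(-12276 + 541) = sqrt(-11735) = I*sqrt(11735)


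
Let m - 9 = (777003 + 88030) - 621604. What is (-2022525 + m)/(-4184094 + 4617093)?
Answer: -593029/144333 ≈ -4.1088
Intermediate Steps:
m = 243438 (m = 9 + ((777003 + 88030) - 621604) = 9 + (865033 - 621604) = 9 + 243429 = 243438)
(-2022525 + m)/(-4184094 + 4617093) = (-2022525 + 243438)/(-4184094 + 4617093) = -1779087/432999 = -1779087*1/432999 = -593029/144333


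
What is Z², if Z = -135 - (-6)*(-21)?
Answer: 68121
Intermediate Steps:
Z = -261 (Z = -135 - 1*126 = -135 - 126 = -261)
Z² = (-261)² = 68121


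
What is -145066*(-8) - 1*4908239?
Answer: -3747711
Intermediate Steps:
-145066*(-8) - 1*4908239 = 1160528 - 4908239 = -3747711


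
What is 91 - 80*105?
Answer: -8309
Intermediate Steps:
91 - 80*105 = 91 - 8400 = -8309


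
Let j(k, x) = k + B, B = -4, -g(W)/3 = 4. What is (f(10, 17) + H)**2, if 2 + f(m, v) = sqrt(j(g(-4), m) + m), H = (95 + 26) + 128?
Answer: (247 + I*sqrt(6))**2 ≈ 61003.0 + 1210.0*I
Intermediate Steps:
g(W) = -12 (g(W) = -3*4 = -12)
j(k, x) = -4 + k (j(k, x) = k - 4 = -4 + k)
H = 249 (H = 121 + 128 = 249)
f(m, v) = -2 + sqrt(-16 + m) (f(m, v) = -2 + sqrt((-4 - 12) + m) = -2 + sqrt(-16 + m))
(f(10, 17) + H)**2 = ((-2 + sqrt(-16 + 10)) + 249)**2 = ((-2 + sqrt(-6)) + 249)**2 = ((-2 + I*sqrt(6)) + 249)**2 = (247 + I*sqrt(6))**2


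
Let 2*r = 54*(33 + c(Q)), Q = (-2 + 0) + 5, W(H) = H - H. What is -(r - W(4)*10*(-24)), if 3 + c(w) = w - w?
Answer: -810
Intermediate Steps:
W(H) = 0
Q = 3 (Q = -2 + 5 = 3)
c(w) = -3 (c(w) = -3 + (w - w) = -3 + 0 = -3)
r = 810 (r = (54*(33 - 3))/2 = (54*30)/2 = (1/2)*1620 = 810)
-(r - W(4)*10*(-24)) = -(810 - 0*10*(-24)) = -(810 - 0*(-24)) = -(810 - 1*0) = -(810 + 0) = -1*810 = -810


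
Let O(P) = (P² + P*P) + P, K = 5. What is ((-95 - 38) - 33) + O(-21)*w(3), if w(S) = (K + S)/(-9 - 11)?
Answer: -2552/5 ≈ -510.40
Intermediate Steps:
w(S) = -¼ - S/20 (w(S) = (5 + S)/(-9 - 11) = (5 + S)/(-20) = (5 + S)*(-1/20) = -¼ - S/20)
O(P) = P + 2*P² (O(P) = (P² + P²) + P = 2*P² + P = P + 2*P²)
((-95 - 38) - 33) + O(-21)*w(3) = ((-95 - 38) - 33) + (-21*(1 + 2*(-21)))*(-¼ - 1/20*3) = (-133 - 33) + (-21*(1 - 42))*(-¼ - 3/20) = -166 - 21*(-41)*(-⅖) = -166 + 861*(-⅖) = -166 - 1722/5 = -2552/5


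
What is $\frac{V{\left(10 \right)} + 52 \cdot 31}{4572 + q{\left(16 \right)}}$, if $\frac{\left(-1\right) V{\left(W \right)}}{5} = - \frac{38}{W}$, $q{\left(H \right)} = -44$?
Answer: $\frac{1631}{4528} \approx 0.3602$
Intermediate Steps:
$V{\left(W \right)} = \frac{190}{W}$ ($V{\left(W \right)} = - 5 \left(- \frac{38}{W}\right) = \frac{190}{W}$)
$\frac{V{\left(10 \right)} + 52 \cdot 31}{4572 + q{\left(16 \right)}} = \frac{\frac{190}{10} + 52 \cdot 31}{4572 - 44} = \frac{190 \cdot \frac{1}{10} + 1612}{4528} = \left(19 + 1612\right) \frac{1}{4528} = 1631 \cdot \frac{1}{4528} = \frac{1631}{4528}$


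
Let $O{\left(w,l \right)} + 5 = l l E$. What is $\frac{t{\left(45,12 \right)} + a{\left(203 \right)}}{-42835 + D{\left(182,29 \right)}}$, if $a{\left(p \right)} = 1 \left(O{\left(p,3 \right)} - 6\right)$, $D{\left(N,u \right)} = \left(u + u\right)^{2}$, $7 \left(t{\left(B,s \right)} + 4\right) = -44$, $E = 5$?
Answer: $- \frac{166}{276297} \approx -0.0006008$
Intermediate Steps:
$t{\left(B,s \right)} = - \frac{72}{7}$ ($t{\left(B,s \right)} = -4 + \frac{1}{7} \left(-44\right) = -4 - \frac{44}{7} = - \frac{72}{7}$)
$O{\left(w,l \right)} = -5 + 5 l^{2}$ ($O{\left(w,l \right)} = -5 + l l 5 = -5 + l^{2} \cdot 5 = -5 + 5 l^{2}$)
$D{\left(N,u \right)} = 4 u^{2}$ ($D{\left(N,u \right)} = \left(2 u\right)^{2} = 4 u^{2}$)
$a{\left(p \right)} = 34$ ($a{\left(p \right)} = 1 \left(\left(-5 + 5 \cdot 3^{2}\right) - 6\right) = 1 \left(\left(-5 + 5 \cdot 9\right) - 6\right) = 1 \left(\left(-5 + 45\right) - 6\right) = 1 \left(40 - 6\right) = 1 \cdot 34 = 34$)
$\frac{t{\left(45,12 \right)} + a{\left(203 \right)}}{-42835 + D{\left(182,29 \right)}} = \frac{- \frac{72}{7} + 34}{-42835 + 4 \cdot 29^{2}} = \frac{166}{7 \left(-42835 + 4 \cdot 841\right)} = \frac{166}{7 \left(-42835 + 3364\right)} = \frac{166}{7 \left(-39471\right)} = \frac{166}{7} \left(- \frac{1}{39471}\right) = - \frac{166}{276297}$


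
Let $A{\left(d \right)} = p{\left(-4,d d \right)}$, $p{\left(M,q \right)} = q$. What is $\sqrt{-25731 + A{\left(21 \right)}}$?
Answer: $3 i \sqrt{2810} \approx 159.03 i$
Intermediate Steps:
$A{\left(d \right)} = d^{2}$ ($A{\left(d \right)} = d d = d^{2}$)
$\sqrt{-25731 + A{\left(21 \right)}} = \sqrt{-25731 + 21^{2}} = \sqrt{-25731 + 441} = \sqrt{-25290} = 3 i \sqrt{2810}$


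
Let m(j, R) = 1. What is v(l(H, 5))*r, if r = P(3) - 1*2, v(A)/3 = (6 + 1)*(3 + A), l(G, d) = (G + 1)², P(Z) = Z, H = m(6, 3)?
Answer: 147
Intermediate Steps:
H = 1
l(G, d) = (1 + G)²
v(A) = 63 + 21*A (v(A) = 3*((6 + 1)*(3 + A)) = 3*(7*(3 + A)) = 3*(21 + 7*A) = 63 + 21*A)
r = 1 (r = 3 - 1*2 = 3 - 2 = 1)
v(l(H, 5))*r = (63 + 21*(1 + 1)²)*1 = (63 + 21*2²)*1 = (63 + 21*4)*1 = (63 + 84)*1 = 147*1 = 147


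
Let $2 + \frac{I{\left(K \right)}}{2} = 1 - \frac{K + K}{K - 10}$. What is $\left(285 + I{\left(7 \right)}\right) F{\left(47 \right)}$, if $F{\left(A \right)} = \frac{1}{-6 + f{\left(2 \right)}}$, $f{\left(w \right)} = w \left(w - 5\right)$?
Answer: $- \frac{877}{36} \approx -24.361$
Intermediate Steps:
$f{\left(w \right)} = w \left(-5 + w\right)$
$I{\left(K \right)} = -2 - \frac{4 K}{-10 + K}$ ($I{\left(K \right)} = -4 + 2 \left(1 - \frac{K + K}{K - 10}\right) = -4 + 2 \left(1 - \frac{2 K}{-10 + K}\right) = -4 - \left(-2 + \frac{4 K}{-10 + K}\right) = -2 - \frac{4 K}{-10 + K}$)
$F{\left(A \right)} = - \frac{1}{12}$ ($F{\left(A \right)} = \frac{1}{-6 + 2 \left(-5 + 2\right)} = \frac{1}{-6 + 2 \left(-3\right)} = \frac{1}{-6 - 6} = \frac{1}{-12} = - \frac{1}{12}$)
$\left(285 + I{\left(7 \right)}\right) F{\left(47 \right)} = \left(285 + \frac{2 \left(10 - 21\right)}{-10 + 7}\right) \left(- \frac{1}{12}\right) = \left(285 + \frac{2 \left(10 - 21\right)}{-3}\right) \left(- \frac{1}{12}\right) = \left(285 + 2 \left(- \frac{1}{3}\right) \left(-11\right)\right) \left(- \frac{1}{12}\right) = \left(285 + \frac{22}{3}\right) \left(- \frac{1}{12}\right) = \frac{877}{3} \left(- \frac{1}{12}\right) = - \frac{877}{36}$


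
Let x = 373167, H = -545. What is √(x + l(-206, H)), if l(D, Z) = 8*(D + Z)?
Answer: √367159 ≈ 605.94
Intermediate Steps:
l(D, Z) = 8*D + 8*Z
√(x + l(-206, H)) = √(373167 + (8*(-206) + 8*(-545))) = √(373167 + (-1648 - 4360)) = √(373167 - 6008) = √367159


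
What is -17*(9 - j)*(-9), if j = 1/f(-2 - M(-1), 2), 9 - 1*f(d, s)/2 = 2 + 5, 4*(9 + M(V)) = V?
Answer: 5355/4 ≈ 1338.8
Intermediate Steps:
M(V) = -9 + V/4
f(d, s) = 4 (f(d, s) = 18 - 2*(2 + 5) = 18 - 2*7 = 18 - 14 = 4)
j = ¼ (j = 1/4 = ¼ ≈ 0.25000)
-17*(9 - j)*(-9) = -17*(9 - 1*¼)*(-9) = -17*(9 - ¼)*(-9) = -17*35/4*(-9) = -595/4*(-9) = 5355/4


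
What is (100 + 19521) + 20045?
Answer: 39666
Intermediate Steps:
(100 + 19521) + 20045 = 19621 + 20045 = 39666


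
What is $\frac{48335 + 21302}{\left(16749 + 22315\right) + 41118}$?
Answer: $\frac{69637}{80182} \approx 0.86849$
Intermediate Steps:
$\frac{48335 + 21302}{\left(16749 + 22315\right) + 41118} = \frac{69637}{39064 + 41118} = \frac{69637}{80182}$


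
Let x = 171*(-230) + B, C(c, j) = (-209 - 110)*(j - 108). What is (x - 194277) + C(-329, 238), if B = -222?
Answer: -275299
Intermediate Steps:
C(c, j) = 34452 - 319*j (C(c, j) = -319*(-108 + j) = 34452 - 319*j)
x = -39552 (x = 171*(-230) - 222 = -39330 - 222 = -39552)
(x - 194277) + C(-329, 238) = (-39552 - 194277) + (34452 - 319*238) = -233829 + (34452 - 75922) = -233829 - 41470 = -275299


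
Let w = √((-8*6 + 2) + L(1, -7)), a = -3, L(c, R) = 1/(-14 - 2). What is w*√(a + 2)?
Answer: -√737/4 ≈ -6.7869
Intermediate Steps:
L(c, R) = -1/16 (L(c, R) = 1/(-16) = -1/16)
w = I*√737/4 (w = √((-8*6 + 2) - 1/16) = √((-48 + 2) - 1/16) = √(-46 - 1/16) = √(-737/16) = I*√737/4 ≈ 6.7869*I)
w*√(a + 2) = (I*√737/4)*√(-3 + 2) = (I*√737/4)*√(-1) = (I*√737/4)*I = -√737/4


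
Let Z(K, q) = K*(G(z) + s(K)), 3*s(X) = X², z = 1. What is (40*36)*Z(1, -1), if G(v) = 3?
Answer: 4800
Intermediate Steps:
s(X) = X²/3
Z(K, q) = K*(3 + K²/3)
(40*36)*Z(1, -1) = (40*36)*((⅓)*1*(9 + 1²)) = 1440*((⅓)*1*(9 + 1)) = 1440*((⅓)*1*10) = 1440*(10/3) = 4800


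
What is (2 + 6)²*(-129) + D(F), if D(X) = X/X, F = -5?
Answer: -8255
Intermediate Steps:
D(X) = 1
(2 + 6)²*(-129) + D(F) = (2 + 6)²*(-129) + 1 = 8²*(-129) + 1 = 64*(-129) + 1 = -8256 + 1 = -8255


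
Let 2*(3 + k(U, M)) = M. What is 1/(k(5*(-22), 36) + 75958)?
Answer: 1/75973 ≈ 1.3163e-5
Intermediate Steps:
k(U, M) = -3 + M/2
1/(k(5*(-22), 36) + 75958) = 1/((-3 + (1/2)*36) + 75958) = 1/((-3 + 18) + 75958) = 1/(15 + 75958) = 1/75973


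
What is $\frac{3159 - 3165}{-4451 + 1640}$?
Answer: $\frac{2}{937} \approx 0.0021345$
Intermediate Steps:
$\frac{3159 - 3165}{-4451 + 1640} = - \frac{6}{-2811} = \left(-6\right) \left(- \frac{1}{2811}\right) = \frac{2}{937}$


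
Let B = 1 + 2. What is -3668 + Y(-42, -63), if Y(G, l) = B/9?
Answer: -11003/3 ≈ -3667.7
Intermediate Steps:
B = 3
Y(G, l) = 1/3 (Y(G, l) = 3/9 = 3*(1/9) = 1/3)
-3668 + Y(-42, -63) = -3668 + 1/3 = -11003/3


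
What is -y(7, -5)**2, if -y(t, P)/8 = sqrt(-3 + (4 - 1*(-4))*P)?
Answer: 2752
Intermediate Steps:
y(t, P) = -8*sqrt(-3 + 8*P) (y(t, P) = -8*sqrt(-3 + (4 - 1*(-4))*P) = -8*sqrt(-3 + (4 + 4)*P) = -8*sqrt(-3 + 8*P))
-y(7, -5)**2 = -(-8*sqrt(-3 + 8*(-5)))**2 = -(-8*sqrt(-3 - 40))**2 = -(-8*I*sqrt(43))**2 = -1*(-2752) = 2752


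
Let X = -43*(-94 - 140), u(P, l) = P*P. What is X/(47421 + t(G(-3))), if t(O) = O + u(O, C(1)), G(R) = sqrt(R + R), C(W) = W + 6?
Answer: 159029910/749394077 - 3354*I*sqrt(6)/749394077 ≈ 0.21221 - 1.0963e-5*I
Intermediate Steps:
C(W) = 6 + W
G(R) = sqrt(2)*sqrt(R) (G(R) = sqrt(2*R) = sqrt(2)*sqrt(R))
u(P, l) = P**2
t(O) = O + O**2
X = 10062 (X = -43*(-234) = 10062)
X/(47421 + t(G(-3))) = 10062/(47421 + (sqrt(2)*sqrt(-3))*(1 + sqrt(2)*sqrt(-3))) = 10062/(47421 + (sqrt(2)*(I*sqrt(3)))*(1 + sqrt(2)*(I*sqrt(3)))) = 10062/(47421 + (I*sqrt(6))*(1 + I*sqrt(6))) = 10062/(47421 + I*sqrt(6)*(1 + I*sqrt(6)))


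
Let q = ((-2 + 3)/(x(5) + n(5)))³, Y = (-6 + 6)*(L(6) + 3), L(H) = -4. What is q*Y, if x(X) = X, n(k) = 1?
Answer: 0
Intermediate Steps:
Y = 0 (Y = (-6 + 6)*(-4 + 3) = 0*(-1) = 0)
q = 1/216 (q = ((-2 + 3)/(5 + 1))³ = (1/6)³ = (1*(⅙))³ = (⅙)³ = 1/216 ≈ 0.0046296)
q*Y = (1/216)*0 = 0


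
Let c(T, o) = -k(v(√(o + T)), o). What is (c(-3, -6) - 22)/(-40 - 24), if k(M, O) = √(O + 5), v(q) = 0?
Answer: 11/32 + I/64 ≈ 0.34375 + 0.015625*I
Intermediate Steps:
k(M, O) = √(5 + O)
c(T, o) = -√(5 + o)
(c(-3, -6) - 22)/(-40 - 24) = (-√(5 - 6) - 22)/(-40 - 24) = (-√(-1) - 22)/(-64) = (-I - 22)*(-1/64) = (-22 - I)*(-1/64) = 11/32 + I/64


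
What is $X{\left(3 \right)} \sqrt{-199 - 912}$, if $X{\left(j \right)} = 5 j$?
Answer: $15 i \sqrt{1111} \approx 499.98 i$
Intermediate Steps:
$X{\left(3 \right)} \sqrt{-199 - 912} = 5 \cdot 3 \sqrt{-199 - 912} = 15 \sqrt{-1111} = 15 i \sqrt{1111}$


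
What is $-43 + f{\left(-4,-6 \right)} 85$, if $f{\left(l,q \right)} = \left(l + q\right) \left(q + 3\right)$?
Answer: $2507$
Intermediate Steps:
$f{\left(l,q \right)} = \left(3 + q\right) \left(l + q\right)$ ($f{\left(l,q \right)} = \left(l + q\right) \left(3 + q\right) = \left(3 + q\right) \left(l + q\right)$)
$-43 + f{\left(-4,-6 \right)} 85 = -43 + \left(\left(-6\right)^{2} + 3 \left(-4\right) + 3 \left(-6\right) - -24\right) 85 = -43 + \left(36 - 12 - 18 + 24\right) 85 = -43 + 30 \cdot 85 = -43 + 2550 = 2507$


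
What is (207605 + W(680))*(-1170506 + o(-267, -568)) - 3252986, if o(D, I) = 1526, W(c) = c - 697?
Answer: -242669473226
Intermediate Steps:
W(c) = -697 + c
(207605 + W(680))*(-1170506 + o(-267, -568)) - 3252986 = (207605 + (-697 + 680))*(-1170506 + 1526) - 3252986 = (207605 - 17)*(-1168980) - 3252986 = 207588*(-1168980) - 3252986 = -242666220240 - 3252986 = -242669473226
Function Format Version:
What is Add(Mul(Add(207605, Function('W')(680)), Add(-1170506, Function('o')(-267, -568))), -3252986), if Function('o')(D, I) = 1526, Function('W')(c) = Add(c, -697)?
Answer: -242669473226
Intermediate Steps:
Function('W')(c) = Add(-697, c)
Add(Mul(Add(207605, Function('W')(680)), Add(-1170506, Function('o')(-267, -568))), -3252986) = Add(Mul(Add(207605, Add(-697, 680)), Add(-1170506, 1526)), -3252986) = Add(Mul(Add(207605, -17), -1168980), -3252986) = Add(Mul(207588, -1168980), -3252986) = Add(-242666220240, -3252986) = -242669473226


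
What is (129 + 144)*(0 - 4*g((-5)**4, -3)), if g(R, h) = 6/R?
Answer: -6552/625 ≈ -10.483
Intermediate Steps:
(129 + 144)*(0 - 4*g((-5)**4, -3)) = (129 + 144)*(0 - 24/((-5)**4)) = 273*(0 - 24/625) = 273*(-24/625) = -6552/625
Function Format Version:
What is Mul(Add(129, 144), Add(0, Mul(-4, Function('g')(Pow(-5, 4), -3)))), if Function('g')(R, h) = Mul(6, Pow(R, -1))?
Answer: Rational(-6552, 625) ≈ -10.483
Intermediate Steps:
Mul(Add(129, 144), Add(0, Mul(-4, Function('g')(Pow(-5, 4), -3)))) = Mul(Add(129, 144), Add(0, Mul(-4, Mul(6, Pow(Pow(-5, 4), -1))))) = Mul(273, Add(0, Mul(-4, Mul(6, Pow(625, -1))))) = Mul(273, Add(0, Mul(-4, Mul(6, Rational(1, 625))))) = Mul(273, Add(0, Mul(-4, Rational(6, 625)))) = Mul(273, Add(0, Rational(-24, 625))) = Mul(273, Rational(-24, 625)) = Rational(-6552, 625)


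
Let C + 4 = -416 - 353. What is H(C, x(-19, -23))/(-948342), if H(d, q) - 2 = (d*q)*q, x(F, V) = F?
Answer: 93017/316114 ≈ 0.29425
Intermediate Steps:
C = -773 (C = -4 + (-416 - 353) = -4 - 769 = -773)
H(d, q) = 2 + d*q² (H(d, q) = 2 + (d*q)*q = 2 + d*q²)
H(C, x(-19, -23))/(-948342) = (2 - 773*(-19)²)/(-948342) = (2 - 773*361)*(-1/948342) = (2 - 279053)*(-1/948342) = -279051*(-1/948342) = 93017/316114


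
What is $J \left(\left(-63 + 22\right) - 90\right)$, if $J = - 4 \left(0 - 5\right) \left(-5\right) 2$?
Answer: $26200$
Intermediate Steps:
$J = -200$ ($J = \left(-4\right) \left(-5\right) \left(-5\right) 2 = 20 \left(-5\right) 2 = \left(-100\right) 2 = -200$)
$J \left(\left(-63 + 22\right) - 90\right) = - 200 \left(\left(-63 + 22\right) - 90\right) = - 200 \left(-41 - 90\right) = \left(-200\right) \left(-131\right) = 26200$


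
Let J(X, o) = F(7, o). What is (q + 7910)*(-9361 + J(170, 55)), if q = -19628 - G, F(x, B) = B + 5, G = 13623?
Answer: 235696641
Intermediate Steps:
F(x, B) = 5 + B
J(X, o) = 5 + o
q = -33251 (q = -19628 - 1*13623 = -19628 - 13623 = -33251)
(q + 7910)*(-9361 + J(170, 55)) = (-33251 + 7910)*(-9361 + (5 + 55)) = -25341*(-9361 + 60) = -25341*(-9301) = 235696641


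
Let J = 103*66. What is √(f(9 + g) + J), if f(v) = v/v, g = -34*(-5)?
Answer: √6799 ≈ 82.456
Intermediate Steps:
g = 170
J = 6798
f(v) = 1
√(f(9 + g) + J) = √(1 + 6798) = √6799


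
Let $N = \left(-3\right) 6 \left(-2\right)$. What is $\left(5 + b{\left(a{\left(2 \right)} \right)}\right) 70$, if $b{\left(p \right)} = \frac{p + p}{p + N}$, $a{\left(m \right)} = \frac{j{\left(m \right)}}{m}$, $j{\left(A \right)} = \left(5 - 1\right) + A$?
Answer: $\frac{4690}{13} \approx 360.77$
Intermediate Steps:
$j{\left(A \right)} = 4 + A$
$N = 36$ ($N = \left(-18\right) \left(-2\right) = 36$)
$a{\left(m \right)} = \frac{4 + m}{m}$
$b{\left(p \right)} = \frac{2 p}{36 + p}$ ($b{\left(p \right)} = \frac{p + p}{p + 36} = \frac{2 p}{36 + p}$)
$\left(5 + b{\left(a{\left(2 \right)} \right)}\right) 70 = \left(5 + \frac{2 \frac{4 + 2}{2}}{36 + \frac{4 + 2}{2}}\right) 70 = \left(5 + \frac{2 \cdot \frac{1}{2} \cdot 6}{36 + \frac{1}{2} \cdot 6}\right) 70 = \left(5 + 2 \cdot 3 \frac{1}{36 + 3}\right) 70 = \left(5 + 2 \cdot 3 \cdot \frac{1}{39}\right) 70 = \left(5 + \frac{2}{13}\right) 70 = \frac{67}{13} \cdot 70 = \frac{4690}{13}$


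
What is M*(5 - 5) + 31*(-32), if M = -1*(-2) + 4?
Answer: -992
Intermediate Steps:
M = 6 (M = 2 + 4 = 6)
M*(5 - 5) + 31*(-32) = 6*(5 - 5) + 31*(-32) = 6*0 - 992 = 0 - 992 = -992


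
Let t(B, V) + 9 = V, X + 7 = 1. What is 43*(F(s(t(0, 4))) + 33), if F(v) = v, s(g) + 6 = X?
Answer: 903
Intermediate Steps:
X = -6 (X = -7 + 1 = -6)
t(B, V) = -9 + V
s(g) = -12 (s(g) = -6 - 6 = -12)
43*(F(s(t(0, 4))) + 33) = 43*(-12 + 33) = 43*21 = 903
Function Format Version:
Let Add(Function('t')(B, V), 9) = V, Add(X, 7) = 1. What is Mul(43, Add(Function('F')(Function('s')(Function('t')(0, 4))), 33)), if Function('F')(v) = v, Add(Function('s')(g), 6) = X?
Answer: 903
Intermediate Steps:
X = -6 (X = Add(-7, 1) = -6)
Function('t')(B, V) = Add(-9, V)
Function('s')(g) = -12 (Function('s')(g) = Add(-6, -6) = -12)
Mul(43, Add(Function('F')(Function('s')(Function('t')(0, 4))), 33)) = Mul(43, Add(-12, 33)) = Mul(43, 21) = 903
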